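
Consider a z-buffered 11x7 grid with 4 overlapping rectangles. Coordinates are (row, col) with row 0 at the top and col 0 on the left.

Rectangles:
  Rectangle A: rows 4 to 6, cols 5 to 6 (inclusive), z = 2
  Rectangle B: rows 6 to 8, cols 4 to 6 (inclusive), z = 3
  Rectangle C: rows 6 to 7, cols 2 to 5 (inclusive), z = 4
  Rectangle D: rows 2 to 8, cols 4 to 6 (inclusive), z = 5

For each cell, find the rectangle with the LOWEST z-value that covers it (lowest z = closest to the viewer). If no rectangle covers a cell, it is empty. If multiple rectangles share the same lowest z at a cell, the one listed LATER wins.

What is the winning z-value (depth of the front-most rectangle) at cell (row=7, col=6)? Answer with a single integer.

Check cell (7,6):
  A: rows 4-6 cols 5-6 -> outside (row miss)
  B: rows 6-8 cols 4-6 z=3 -> covers; best now B (z=3)
  C: rows 6-7 cols 2-5 -> outside (col miss)
  D: rows 2-8 cols 4-6 z=5 -> covers; best now B (z=3)
Winner: B at z=3

Answer: 3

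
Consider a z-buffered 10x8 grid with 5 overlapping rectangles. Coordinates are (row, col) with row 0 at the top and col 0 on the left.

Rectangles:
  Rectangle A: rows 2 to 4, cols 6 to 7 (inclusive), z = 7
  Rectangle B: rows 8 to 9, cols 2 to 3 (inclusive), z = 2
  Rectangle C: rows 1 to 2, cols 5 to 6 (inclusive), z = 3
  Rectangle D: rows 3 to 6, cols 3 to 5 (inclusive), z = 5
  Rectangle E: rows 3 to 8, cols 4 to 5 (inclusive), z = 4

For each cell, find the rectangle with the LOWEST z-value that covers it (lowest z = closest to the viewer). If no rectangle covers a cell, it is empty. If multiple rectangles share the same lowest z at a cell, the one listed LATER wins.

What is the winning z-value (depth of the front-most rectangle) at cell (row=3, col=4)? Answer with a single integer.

Answer: 4

Derivation:
Check cell (3,4):
  A: rows 2-4 cols 6-7 -> outside (col miss)
  B: rows 8-9 cols 2-3 -> outside (row miss)
  C: rows 1-2 cols 5-6 -> outside (row miss)
  D: rows 3-6 cols 3-5 z=5 -> covers; best now D (z=5)
  E: rows 3-8 cols 4-5 z=4 -> covers; best now E (z=4)
Winner: E at z=4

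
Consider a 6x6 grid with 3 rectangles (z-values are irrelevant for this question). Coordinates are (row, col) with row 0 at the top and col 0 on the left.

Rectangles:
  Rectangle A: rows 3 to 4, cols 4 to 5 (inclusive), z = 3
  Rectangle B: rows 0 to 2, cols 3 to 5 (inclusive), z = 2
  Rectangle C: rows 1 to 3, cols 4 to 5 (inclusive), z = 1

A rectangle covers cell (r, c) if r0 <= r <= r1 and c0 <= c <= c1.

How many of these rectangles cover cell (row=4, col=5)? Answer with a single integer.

Answer: 1

Derivation:
Check cell (4,5):
  A: rows 3-4 cols 4-5 -> covers
  B: rows 0-2 cols 3-5 -> outside (row miss)
  C: rows 1-3 cols 4-5 -> outside (row miss)
Count covering = 1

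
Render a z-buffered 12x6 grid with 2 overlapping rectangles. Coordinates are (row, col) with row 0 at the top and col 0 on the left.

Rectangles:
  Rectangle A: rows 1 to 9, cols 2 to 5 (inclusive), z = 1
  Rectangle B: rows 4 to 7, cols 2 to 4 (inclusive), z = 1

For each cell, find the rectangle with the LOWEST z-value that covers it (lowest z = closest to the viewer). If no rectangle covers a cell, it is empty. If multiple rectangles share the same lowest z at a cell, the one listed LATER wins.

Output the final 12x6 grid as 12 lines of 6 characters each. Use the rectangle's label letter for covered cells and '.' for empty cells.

......
..AAAA
..AAAA
..AAAA
..BBBA
..BBBA
..BBBA
..BBBA
..AAAA
..AAAA
......
......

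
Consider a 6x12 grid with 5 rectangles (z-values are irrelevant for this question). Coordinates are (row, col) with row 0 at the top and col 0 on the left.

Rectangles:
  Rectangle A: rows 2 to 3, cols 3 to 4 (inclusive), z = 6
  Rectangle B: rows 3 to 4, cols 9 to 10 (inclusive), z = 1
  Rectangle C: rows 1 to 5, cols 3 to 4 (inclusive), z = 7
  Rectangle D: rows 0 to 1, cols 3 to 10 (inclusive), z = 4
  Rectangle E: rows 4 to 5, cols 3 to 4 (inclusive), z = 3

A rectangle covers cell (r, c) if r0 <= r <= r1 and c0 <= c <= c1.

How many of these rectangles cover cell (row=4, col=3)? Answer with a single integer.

Check cell (4,3):
  A: rows 2-3 cols 3-4 -> outside (row miss)
  B: rows 3-4 cols 9-10 -> outside (col miss)
  C: rows 1-5 cols 3-4 -> covers
  D: rows 0-1 cols 3-10 -> outside (row miss)
  E: rows 4-5 cols 3-4 -> covers
Count covering = 2

Answer: 2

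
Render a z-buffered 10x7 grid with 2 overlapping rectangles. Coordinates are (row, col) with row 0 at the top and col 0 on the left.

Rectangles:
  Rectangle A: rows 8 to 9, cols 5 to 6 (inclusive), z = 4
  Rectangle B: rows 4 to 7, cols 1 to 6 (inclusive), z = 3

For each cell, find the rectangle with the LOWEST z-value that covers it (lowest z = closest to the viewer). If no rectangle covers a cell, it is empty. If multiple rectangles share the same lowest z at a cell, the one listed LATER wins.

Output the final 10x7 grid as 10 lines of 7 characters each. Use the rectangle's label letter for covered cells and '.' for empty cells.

.......
.......
.......
.......
.BBBBBB
.BBBBBB
.BBBBBB
.BBBBBB
.....AA
.....AA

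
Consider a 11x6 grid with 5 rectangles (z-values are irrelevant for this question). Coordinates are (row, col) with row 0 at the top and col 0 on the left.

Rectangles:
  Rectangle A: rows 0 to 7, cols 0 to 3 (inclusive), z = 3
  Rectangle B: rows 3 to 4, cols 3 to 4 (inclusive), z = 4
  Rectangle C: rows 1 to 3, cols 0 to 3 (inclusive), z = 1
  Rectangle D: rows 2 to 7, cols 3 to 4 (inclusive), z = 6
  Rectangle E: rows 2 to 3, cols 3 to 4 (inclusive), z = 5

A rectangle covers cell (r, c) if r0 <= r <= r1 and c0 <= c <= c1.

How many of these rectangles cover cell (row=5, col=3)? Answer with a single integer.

Answer: 2

Derivation:
Check cell (5,3):
  A: rows 0-7 cols 0-3 -> covers
  B: rows 3-4 cols 3-4 -> outside (row miss)
  C: rows 1-3 cols 0-3 -> outside (row miss)
  D: rows 2-7 cols 3-4 -> covers
  E: rows 2-3 cols 3-4 -> outside (row miss)
Count covering = 2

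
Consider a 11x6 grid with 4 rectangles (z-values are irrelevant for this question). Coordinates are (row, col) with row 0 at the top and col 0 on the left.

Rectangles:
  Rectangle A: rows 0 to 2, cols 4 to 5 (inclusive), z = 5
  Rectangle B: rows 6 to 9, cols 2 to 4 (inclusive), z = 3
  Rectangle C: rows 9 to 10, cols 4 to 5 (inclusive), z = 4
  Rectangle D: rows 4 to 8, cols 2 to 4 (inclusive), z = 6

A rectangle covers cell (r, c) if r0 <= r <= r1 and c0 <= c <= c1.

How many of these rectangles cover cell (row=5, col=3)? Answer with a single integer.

Answer: 1

Derivation:
Check cell (5,3):
  A: rows 0-2 cols 4-5 -> outside (row miss)
  B: rows 6-9 cols 2-4 -> outside (row miss)
  C: rows 9-10 cols 4-5 -> outside (row miss)
  D: rows 4-8 cols 2-4 -> covers
Count covering = 1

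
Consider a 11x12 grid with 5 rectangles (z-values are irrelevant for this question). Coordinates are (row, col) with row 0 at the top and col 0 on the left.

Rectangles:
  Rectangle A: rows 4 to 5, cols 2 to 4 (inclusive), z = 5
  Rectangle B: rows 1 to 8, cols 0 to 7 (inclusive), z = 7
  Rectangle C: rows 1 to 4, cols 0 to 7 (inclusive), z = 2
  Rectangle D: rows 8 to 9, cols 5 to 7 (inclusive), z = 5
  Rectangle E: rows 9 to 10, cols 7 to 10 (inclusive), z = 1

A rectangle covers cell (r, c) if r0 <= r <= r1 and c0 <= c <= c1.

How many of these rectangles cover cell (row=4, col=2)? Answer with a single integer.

Check cell (4,2):
  A: rows 4-5 cols 2-4 -> covers
  B: rows 1-8 cols 0-7 -> covers
  C: rows 1-4 cols 0-7 -> covers
  D: rows 8-9 cols 5-7 -> outside (row miss)
  E: rows 9-10 cols 7-10 -> outside (row miss)
Count covering = 3

Answer: 3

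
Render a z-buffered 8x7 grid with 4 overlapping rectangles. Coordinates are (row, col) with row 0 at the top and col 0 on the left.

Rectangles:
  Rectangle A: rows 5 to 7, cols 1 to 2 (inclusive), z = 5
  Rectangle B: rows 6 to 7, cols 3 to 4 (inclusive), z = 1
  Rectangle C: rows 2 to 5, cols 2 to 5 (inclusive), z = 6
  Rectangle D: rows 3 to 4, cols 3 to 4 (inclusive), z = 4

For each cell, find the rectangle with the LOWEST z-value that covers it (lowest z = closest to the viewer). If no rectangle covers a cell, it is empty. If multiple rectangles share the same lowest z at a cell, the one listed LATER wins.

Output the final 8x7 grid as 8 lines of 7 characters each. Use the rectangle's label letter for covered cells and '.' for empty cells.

.......
.......
..CCCC.
..CDDC.
..CDDC.
.AACCC.
.AABB..
.AABB..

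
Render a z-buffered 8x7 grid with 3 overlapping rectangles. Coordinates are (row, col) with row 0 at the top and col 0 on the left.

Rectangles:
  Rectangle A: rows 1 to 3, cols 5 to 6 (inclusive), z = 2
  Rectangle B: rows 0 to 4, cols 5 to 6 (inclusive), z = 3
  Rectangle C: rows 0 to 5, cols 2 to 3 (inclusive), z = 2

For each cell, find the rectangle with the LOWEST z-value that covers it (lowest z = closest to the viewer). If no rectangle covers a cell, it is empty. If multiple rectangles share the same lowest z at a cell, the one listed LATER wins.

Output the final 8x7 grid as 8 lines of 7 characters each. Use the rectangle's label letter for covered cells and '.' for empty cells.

..CC.BB
..CC.AA
..CC.AA
..CC.AA
..CC.BB
..CC...
.......
.......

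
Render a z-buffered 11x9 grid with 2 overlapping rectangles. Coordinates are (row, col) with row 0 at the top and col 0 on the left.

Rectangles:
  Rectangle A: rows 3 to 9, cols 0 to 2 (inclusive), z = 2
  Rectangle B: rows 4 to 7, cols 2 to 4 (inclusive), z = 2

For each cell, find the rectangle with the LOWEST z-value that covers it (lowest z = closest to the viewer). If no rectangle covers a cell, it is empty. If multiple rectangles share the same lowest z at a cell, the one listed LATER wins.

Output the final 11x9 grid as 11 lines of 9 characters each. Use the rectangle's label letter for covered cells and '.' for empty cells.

.........
.........
.........
AAA......
AABBB....
AABBB....
AABBB....
AABBB....
AAA......
AAA......
.........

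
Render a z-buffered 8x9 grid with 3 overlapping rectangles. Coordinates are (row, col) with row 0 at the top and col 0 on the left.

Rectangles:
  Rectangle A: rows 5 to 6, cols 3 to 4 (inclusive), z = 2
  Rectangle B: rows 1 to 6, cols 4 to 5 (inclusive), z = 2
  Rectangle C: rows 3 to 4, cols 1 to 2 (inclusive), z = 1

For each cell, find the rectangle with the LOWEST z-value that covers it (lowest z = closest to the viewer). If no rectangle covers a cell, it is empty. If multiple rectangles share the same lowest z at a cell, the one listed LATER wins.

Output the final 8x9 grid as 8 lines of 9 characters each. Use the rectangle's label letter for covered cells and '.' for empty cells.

.........
....BB...
....BB...
.CC.BB...
.CC.BB...
...ABB...
...ABB...
.........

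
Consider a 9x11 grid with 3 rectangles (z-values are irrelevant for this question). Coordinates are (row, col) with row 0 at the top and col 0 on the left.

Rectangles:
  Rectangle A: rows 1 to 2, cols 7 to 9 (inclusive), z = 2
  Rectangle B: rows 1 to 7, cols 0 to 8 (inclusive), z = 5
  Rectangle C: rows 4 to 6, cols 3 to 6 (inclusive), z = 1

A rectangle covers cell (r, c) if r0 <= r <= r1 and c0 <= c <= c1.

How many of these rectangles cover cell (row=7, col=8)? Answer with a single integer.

Check cell (7,8):
  A: rows 1-2 cols 7-9 -> outside (row miss)
  B: rows 1-7 cols 0-8 -> covers
  C: rows 4-6 cols 3-6 -> outside (row miss)
Count covering = 1

Answer: 1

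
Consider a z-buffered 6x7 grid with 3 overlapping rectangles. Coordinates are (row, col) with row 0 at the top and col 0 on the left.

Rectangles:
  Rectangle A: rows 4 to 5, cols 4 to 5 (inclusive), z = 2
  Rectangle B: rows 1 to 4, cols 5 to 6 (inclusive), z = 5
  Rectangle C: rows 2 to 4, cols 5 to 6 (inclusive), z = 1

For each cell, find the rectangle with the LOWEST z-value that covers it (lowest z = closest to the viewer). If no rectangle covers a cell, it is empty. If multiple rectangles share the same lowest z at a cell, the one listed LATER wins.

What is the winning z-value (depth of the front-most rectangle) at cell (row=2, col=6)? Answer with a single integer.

Check cell (2,6):
  A: rows 4-5 cols 4-5 -> outside (row miss)
  B: rows 1-4 cols 5-6 z=5 -> covers; best now B (z=5)
  C: rows 2-4 cols 5-6 z=1 -> covers; best now C (z=1)
Winner: C at z=1

Answer: 1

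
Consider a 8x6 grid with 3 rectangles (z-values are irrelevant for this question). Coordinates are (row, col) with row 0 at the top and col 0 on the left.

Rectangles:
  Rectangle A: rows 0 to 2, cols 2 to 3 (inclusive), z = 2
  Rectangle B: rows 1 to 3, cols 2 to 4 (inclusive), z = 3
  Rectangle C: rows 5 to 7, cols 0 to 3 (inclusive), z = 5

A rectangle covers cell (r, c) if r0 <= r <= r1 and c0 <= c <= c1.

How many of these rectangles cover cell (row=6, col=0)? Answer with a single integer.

Answer: 1

Derivation:
Check cell (6,0):
  A: rows 0-2 cols 2-3 -> outside (row miss)
  B: rows 1-3 cols 2-4 -> outside (row miss)
  C: rows 5-7 cols 0-3 -> covers
Count covering = 1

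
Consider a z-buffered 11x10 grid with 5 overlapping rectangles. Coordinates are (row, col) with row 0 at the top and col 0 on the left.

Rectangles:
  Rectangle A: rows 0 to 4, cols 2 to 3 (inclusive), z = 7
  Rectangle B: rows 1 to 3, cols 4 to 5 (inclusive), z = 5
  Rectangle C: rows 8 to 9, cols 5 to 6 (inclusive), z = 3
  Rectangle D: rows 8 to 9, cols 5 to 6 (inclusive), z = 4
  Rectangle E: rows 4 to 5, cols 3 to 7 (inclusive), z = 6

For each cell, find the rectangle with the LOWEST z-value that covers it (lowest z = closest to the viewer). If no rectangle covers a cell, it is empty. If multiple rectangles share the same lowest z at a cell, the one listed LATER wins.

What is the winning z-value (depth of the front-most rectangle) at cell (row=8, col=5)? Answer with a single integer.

Check cell (8,5):
  A: rows 0-4 cols 2-3 -> outside (row miss)
  B: rows 1-3 cols 4-5 -> outside (row miss)
  C: rows 8-9 cols 5-6 z=3 -> covers; best now C (z=3)
  D: rows 8-9 cols 5-6 z=4 -> covers; best now C (z=3)
  E: rows 4-5 cols 3-7 -> outside (row miss)
Winner: C at z=3

Answer: 3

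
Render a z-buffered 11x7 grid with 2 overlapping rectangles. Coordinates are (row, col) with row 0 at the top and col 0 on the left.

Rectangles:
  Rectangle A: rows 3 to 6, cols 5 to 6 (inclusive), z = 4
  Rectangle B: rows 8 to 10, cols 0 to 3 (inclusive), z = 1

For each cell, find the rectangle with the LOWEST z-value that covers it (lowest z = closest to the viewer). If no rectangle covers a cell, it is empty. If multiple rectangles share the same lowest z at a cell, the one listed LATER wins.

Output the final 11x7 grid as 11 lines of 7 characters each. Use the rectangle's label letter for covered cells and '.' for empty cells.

.......
.......
.......
.....AA
.....AA
.....AA
.....AA
.......
BBBB...
BBBB...
BBBB...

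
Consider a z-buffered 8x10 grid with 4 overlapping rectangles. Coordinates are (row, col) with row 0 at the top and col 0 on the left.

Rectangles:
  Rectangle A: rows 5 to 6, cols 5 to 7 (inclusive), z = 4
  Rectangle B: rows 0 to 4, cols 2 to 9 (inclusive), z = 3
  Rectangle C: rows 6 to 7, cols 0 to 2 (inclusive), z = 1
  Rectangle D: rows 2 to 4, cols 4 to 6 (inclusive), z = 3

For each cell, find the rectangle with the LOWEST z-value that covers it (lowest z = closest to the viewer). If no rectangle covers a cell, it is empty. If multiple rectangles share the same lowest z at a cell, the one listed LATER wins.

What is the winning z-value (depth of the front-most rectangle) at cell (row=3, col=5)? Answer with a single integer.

Check cell (3,5):
  A: rows 5-6 cols 5-7 -> outside (row miss)
  B: rows 0-4 cols 2-9 z=3 -> covers; best now B (z=3)
  C: rows 6-7 cols 0-2 -> outside (row miss)
  D: rows 2-4 cols 4-6 z=3 -> covers; best now D (z=3)
Winner: D at z=3

Answer: 3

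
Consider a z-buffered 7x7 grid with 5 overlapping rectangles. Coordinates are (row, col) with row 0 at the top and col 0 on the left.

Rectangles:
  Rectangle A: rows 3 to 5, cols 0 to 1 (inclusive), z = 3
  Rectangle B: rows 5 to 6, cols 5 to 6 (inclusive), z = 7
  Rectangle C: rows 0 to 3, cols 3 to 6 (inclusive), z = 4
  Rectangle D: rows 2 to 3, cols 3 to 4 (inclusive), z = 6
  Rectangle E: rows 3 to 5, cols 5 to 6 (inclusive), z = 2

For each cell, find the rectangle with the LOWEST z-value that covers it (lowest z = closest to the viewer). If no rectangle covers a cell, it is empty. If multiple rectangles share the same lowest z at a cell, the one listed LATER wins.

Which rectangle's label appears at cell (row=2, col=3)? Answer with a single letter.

Check cell (2,3):
  A: rows 3-5 cols 0-1 -> outside (row miss)
  B: rows 5-6 cols 5-6 -> outside (row miss)
  C: rows 0-3 cols 3-6 z=4 -> covers; best now C (z=4)
  D: rows 2-3 cols 3-4 z=6 -> covers; best now C (z=4)
  E: rows 3-5 cols 5-6 -> outside (row miss)
Winner: C at z=4

Answer: C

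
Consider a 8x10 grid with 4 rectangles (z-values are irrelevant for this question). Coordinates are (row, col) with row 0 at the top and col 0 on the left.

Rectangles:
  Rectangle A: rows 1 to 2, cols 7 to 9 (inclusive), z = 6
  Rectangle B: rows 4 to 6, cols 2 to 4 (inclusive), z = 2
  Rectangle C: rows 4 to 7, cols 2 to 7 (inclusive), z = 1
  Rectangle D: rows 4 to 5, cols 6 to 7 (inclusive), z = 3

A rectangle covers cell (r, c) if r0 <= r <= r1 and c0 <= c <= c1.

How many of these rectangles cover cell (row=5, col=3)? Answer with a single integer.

Check cell (5,3):
  A: rows 1-2 cols 7-9 -> outside (row miss)
  B: rows 4-6 cols 2-4 -> covers
  C: rows 4-7 cols 2-7 -> covers
  D: rows 4-5 cols 6-7 -> outside (col miss)
Count covering = 2

Answer: 2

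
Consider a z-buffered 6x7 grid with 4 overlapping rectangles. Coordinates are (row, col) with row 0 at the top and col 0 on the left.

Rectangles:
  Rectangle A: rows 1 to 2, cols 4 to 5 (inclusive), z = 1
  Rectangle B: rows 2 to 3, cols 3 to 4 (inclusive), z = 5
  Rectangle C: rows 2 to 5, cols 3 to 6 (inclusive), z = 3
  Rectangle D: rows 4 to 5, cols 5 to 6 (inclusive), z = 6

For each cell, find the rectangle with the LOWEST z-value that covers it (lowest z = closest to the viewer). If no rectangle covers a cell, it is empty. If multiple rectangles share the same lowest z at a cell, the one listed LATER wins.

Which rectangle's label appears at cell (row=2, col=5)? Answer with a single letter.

Check cell (2,5):
  A: rows 1-2 cols 4-5 z=1 -> covers; best now A (z=1)
  B: rows 2-3 cols 3-4 -> outside (col miss)
  C: rows 2-5 cols 3-6 z=3 -> covers; best now A (z=1)
  D: rows 4-5 cols 5-6 -> outside (row miss)
Winner: A at z=1

Answer: A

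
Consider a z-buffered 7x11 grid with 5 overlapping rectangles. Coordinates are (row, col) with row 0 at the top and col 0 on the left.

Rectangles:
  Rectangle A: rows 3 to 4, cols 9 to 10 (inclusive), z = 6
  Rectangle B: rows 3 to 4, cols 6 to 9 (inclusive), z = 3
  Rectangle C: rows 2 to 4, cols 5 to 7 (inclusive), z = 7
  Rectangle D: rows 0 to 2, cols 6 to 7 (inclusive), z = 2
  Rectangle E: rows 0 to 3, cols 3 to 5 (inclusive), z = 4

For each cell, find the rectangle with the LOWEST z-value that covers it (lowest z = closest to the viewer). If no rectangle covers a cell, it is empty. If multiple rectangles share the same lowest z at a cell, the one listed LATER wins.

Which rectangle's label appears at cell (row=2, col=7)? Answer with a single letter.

Check cell (2,7):
  A: rows 3-4 cols 9-10 -> outside (row miss)
  B: rows 3-4 cols 6-9 -> outside (row miss)
  C: rows 2-4 cols 5-7 z=7 -> covers; best now C (z=7)
  D: rows 0-2 cols 6-7 z=2 -> covers; best now D (z=2)
  E: rows 0-3 cols 3-5 -> outside (col miss)
Winner: D at z=2

Answer: D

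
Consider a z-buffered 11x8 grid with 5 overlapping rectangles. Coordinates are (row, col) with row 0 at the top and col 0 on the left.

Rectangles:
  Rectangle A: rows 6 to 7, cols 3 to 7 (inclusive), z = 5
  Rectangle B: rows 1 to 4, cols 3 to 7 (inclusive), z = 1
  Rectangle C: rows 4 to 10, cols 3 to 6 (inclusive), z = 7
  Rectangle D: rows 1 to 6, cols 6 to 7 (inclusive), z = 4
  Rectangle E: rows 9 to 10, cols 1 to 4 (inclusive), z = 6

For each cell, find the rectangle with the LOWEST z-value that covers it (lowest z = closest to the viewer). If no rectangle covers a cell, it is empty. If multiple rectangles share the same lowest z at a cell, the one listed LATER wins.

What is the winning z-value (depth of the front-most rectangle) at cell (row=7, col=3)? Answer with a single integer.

Check cell (7,3):
  A: rows 6-7 cols 3-7 z=5 -> covers; best now A (z=5)
  B: rows 1-4 cols 3-7 -> outside (row miss)
  C: rows 4-10 cols 3-6 z=7 -> covers; best now A (z=5)
  D: rows 1-6 cols 6-7 -> outside (row miss)
  E: rows 9-10 cols 1-4 -> outside (row miss)
Winner: A at z=5

Answer: 5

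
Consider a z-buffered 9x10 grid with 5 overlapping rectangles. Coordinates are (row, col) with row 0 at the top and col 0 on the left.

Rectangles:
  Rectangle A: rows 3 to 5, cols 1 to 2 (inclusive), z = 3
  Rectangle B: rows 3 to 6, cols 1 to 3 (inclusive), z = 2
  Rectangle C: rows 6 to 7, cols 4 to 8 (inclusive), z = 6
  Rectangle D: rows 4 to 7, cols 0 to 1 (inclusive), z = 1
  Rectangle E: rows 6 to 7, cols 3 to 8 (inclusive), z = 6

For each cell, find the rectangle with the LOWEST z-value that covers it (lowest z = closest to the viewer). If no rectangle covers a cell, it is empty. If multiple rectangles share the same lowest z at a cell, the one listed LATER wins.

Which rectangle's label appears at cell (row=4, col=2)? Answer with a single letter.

Answer: B

Derivation:
Check cell (4,2):
  A: rows 3-5 cols 1-2 z=3 -> covers; best now A (z=3)
  B: rows 3-6 cols 1-3 z=2 -> covers; best now B (z=2)
  C: rows 6-7 cols 4-8 -> outside (row miss)
  D: rows 4-7 cols 0-1 -> outside (col miss)
  E: rows 6-7 cols 3-8 -> outside (row miss)
Winner: B at z=2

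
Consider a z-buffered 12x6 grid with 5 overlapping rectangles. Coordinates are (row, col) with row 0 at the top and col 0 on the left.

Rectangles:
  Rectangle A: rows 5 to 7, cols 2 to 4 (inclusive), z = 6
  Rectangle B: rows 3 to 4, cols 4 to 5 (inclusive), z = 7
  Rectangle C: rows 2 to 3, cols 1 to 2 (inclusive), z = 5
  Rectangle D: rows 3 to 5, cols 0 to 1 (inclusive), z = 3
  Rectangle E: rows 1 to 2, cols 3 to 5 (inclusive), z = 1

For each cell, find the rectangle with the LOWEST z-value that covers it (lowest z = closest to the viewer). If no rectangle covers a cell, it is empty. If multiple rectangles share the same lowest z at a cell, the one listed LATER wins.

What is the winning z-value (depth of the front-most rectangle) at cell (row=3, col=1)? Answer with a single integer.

Check cell (3,1):
  A: rows 5-7 cols 2-4 -> outside (row miss)
  B: rows 3-4 cols 4-5 -> outside (col miss)
  C: rows 2-3 cols 1-2 z=5 -> covers; best now C (z=5)
  D: rows 3-5 cols 0-1 z=3 -> covers; best now D (z=3)
  E: rows 1-2 cols 3-5 -> outside (row miss)
Winner: D at z=3

Answer: 3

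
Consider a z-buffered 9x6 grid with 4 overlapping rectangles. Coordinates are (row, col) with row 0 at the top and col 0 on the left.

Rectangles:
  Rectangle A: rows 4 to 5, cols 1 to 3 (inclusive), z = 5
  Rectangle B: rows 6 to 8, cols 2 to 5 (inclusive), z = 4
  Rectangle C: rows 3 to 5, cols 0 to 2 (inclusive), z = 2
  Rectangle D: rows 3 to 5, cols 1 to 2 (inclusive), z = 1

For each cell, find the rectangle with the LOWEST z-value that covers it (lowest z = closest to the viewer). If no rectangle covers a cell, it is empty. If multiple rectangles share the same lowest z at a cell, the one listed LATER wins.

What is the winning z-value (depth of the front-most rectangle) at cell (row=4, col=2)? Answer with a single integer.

Answer: 1

Derivation:
Check cell (4,2):
  A: rows 4-5 cols 1-3 z=5 -> covers; best now A (z=5)
  B: rows 6-8 cols 2-5 -> outside (row miss)
  C: rows 3-5 cols 0-2 z=2 -> covers; best now C (z=2)
  D: rows 3-5 cols 1-2 z=1 -> covers; best now D (z=1)
Winner: D at z=1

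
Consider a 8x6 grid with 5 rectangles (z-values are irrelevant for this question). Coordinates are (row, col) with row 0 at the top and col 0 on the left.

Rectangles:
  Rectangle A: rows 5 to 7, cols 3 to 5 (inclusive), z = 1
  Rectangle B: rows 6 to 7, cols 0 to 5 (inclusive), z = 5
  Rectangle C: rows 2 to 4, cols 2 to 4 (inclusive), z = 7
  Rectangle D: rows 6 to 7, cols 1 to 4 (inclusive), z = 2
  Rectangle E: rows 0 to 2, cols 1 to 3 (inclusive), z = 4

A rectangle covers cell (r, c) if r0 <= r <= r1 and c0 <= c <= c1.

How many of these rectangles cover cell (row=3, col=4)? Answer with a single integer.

Answer: 1

Derivation:
Check cell (3,4):
  A: rows 5-7 cols 3-5 -> outside (row miss)
  B: rows 6-7 cols 0-5 -> outside (row miss)
  C: rows 2-4 cols 2-4 -> covers
  D: rows 6-7 cols 1-4 -> outside (row miss)
  E: rows 0-2 cols 1-3 -> outside (row miss)
Count covering = 1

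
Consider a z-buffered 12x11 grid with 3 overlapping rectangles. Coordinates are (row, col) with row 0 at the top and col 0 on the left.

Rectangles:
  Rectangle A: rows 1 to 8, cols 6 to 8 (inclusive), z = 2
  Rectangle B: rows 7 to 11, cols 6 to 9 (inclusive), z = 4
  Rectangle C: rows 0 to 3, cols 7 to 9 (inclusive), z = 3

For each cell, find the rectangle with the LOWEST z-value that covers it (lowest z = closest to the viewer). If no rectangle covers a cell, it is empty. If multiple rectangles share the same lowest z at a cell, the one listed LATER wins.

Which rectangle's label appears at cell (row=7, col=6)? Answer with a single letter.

Answer: A

Derivation:
Check cell (7,6):
  A: rows 1-8 cols 6-8 z=2 -> covers; best now A (z=2)
  B: rows 7-11 cols 6-9 z=4 -> covers; best now A (z=2)
  C: rows 0-3 cols 7-9 -> outside (row miss)
Winner: A at z=2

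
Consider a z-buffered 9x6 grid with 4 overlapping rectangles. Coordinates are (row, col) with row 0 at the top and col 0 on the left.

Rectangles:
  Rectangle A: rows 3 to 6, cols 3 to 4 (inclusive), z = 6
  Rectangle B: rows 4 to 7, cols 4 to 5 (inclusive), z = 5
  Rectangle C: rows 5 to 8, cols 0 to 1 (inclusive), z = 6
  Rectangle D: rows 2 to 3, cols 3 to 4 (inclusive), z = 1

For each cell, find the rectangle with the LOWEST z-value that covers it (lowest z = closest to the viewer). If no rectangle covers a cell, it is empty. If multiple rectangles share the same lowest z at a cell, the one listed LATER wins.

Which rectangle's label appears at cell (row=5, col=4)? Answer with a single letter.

Answer: B

Derivation:
Check cell (5,4):
  A: rows 3-6 cols 3-4 z=6 -> covers; best now A (z=6)
  B: rows 4-7 cols 4-5 z=5 -> covers; best now B (z=5)
  C: rows 5-8 cols 0-1 -> outside (col miss)
  D: rows 2-3 cols 3-4 -> outside (row miss)
Winner: B at z=5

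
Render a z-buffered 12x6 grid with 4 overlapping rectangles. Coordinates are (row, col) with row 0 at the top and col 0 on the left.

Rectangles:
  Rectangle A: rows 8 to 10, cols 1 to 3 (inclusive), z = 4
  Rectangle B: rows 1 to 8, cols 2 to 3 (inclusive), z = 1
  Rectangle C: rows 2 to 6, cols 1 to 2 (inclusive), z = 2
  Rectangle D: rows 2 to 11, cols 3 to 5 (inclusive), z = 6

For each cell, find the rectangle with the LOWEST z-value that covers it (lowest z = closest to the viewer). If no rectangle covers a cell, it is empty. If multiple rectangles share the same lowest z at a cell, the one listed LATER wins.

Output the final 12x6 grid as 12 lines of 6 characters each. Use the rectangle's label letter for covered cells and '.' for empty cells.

......
..BB..
.CBBDD
.CBBDD
.CBBDD
.CBBDD
.CBBDD
..BBDD
.ABBDD
.AAADD
.AAADD
...DDD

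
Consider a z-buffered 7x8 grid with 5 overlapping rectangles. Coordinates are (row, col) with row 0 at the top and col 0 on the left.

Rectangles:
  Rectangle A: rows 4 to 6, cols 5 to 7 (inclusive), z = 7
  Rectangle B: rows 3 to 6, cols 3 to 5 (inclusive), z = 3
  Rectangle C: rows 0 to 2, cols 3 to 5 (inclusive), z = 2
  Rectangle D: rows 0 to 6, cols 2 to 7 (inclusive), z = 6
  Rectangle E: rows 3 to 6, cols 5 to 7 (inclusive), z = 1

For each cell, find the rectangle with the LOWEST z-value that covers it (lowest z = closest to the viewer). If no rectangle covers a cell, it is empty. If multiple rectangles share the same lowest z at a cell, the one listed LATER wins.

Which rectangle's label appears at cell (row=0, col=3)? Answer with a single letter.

Check cell (0,3):
  A: rows 4-6 cols 5-7 -> outside (row miss)
  B: rows 3-6 cols 3-5 -> outside (row miss)
  C: rows 0-2 cols 3-5 z=2 -> covers; best now C (z=2)
  D: rows 0-6 cols 2-7 z=6 -> covers; best now C (z=2)
  E: rows 3-6 cols 5-7 -> outside (row miss)
Winner: C at z=2

Answer: C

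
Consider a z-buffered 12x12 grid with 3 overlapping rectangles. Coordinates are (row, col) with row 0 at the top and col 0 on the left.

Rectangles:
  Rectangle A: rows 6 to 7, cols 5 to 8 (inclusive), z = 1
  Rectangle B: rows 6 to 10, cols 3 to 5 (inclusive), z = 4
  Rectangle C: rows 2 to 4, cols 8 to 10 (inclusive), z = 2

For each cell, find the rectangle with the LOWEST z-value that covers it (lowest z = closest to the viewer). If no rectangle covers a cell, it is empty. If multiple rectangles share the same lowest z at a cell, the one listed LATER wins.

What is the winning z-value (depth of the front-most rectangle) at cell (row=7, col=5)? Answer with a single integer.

Check cell (7,5):
  A: rows 6-7 cols 5-8 z=1 -> covers; best now A (z=1)
  B: rows 6-10 cols 3-5 z=4 -> covers; best now A (z=1)
  C: rows 2-4 cols 8-10 -> outside (row miss)
Winner: A at z=1

Answer: 1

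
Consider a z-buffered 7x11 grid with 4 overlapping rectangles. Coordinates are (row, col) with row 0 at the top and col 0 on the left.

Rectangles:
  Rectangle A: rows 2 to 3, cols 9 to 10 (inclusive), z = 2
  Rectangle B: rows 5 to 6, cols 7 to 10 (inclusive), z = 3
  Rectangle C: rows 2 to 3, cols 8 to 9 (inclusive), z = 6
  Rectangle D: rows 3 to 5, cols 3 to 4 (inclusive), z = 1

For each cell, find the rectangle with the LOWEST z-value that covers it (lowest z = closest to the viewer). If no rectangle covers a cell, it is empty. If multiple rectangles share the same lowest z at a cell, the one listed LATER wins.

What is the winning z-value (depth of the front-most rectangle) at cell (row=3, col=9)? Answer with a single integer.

Check cell (3,9):
  A: rows 2-3 cols 9-10 z=2 -> covers; best now A (z=2)
  B: rows 5-6 cols 7-10 -> outside (row miss)
  C: rows 2-3 cols 8-9 z=6 -> covers; best now A (z=2)
  D: rows 3-5 cols 3-4 -> outside (col miss)
Winner: A at z=2

Answer: 2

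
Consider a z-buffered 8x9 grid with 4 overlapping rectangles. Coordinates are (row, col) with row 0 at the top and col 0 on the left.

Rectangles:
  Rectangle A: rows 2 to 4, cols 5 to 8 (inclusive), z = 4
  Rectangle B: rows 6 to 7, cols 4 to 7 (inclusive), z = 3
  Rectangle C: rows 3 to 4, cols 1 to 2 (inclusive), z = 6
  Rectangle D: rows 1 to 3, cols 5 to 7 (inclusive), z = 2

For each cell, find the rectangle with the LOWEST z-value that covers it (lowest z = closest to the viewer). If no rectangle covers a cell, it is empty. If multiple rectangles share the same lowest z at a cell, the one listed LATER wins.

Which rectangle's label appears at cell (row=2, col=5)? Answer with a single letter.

Answer: D

Derivation:
Check cell (2,5):
  A: rows 2-4 cols 5-8 z=4 -> covers; best now A (z=4)
  B: rows 6-7 cols 4-7 -> outside (row miss)
  C: rows 3-4 cols 1-2 -> outside (row miss)
  D: rows 1-3 cols 5-7 z=2 -> covers; best now D (z=2)
Winner: D at z=2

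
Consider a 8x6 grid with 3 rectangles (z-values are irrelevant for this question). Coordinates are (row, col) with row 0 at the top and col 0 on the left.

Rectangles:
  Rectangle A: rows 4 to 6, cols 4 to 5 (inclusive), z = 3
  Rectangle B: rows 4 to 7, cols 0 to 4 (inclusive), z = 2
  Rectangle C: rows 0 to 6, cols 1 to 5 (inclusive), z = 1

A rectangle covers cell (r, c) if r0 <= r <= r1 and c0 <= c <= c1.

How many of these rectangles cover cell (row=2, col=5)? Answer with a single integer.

Check cell (2,5):
  A: rows 4-6 cols 4-5 -> outside (row miss)
  B: rows 4-7 cols 0-4 -> outside (row miss)
  C: rows 0-6 cols 1-5 -> covers
Count covering = 1

Answer: 1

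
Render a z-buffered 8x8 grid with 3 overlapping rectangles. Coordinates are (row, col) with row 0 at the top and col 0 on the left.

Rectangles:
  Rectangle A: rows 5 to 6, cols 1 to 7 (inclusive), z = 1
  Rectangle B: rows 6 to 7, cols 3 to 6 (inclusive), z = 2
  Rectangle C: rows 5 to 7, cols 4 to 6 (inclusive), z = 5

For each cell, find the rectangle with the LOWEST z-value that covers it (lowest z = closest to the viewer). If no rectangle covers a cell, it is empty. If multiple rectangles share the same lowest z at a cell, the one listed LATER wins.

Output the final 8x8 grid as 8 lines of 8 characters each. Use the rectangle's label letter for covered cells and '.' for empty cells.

........
........
........
........
........
.AAAAAAA
.AAAAAAA
...BBBB.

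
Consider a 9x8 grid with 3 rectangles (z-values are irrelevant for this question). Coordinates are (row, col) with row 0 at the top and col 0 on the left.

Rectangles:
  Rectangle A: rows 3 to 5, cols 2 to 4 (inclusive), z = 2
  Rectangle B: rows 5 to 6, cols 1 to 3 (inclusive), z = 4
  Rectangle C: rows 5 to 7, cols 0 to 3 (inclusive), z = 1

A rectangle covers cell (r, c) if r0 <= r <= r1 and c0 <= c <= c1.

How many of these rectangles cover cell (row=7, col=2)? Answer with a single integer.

Answer: 1

Derivation:
Check cell (7,2):
  A: rows 3-5 cols 2-4 -> outside (row miss)
  B: rows 5-6 cols 1-3 -> outside (row miss)
  C: rows 5-7 cols 0-3 -> covers
Count covering = 1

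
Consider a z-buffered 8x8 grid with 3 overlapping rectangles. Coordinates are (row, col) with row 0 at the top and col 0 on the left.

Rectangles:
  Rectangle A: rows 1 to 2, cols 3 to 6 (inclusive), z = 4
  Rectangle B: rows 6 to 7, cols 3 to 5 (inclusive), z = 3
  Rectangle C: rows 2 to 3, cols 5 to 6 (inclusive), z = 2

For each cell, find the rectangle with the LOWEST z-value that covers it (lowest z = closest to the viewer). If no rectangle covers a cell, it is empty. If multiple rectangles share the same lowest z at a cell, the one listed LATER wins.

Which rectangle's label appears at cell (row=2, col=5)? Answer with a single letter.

Check cell (2,5):
  A: rows 1-2 cols 3-6 z=4 -> covers; best now A (z=4)
  B: rows 6-7 cols 3-5 -> outside (row miss)
  C: rows 2-3 cols 5-6 z=2 -> covers; best now C (z=2)
Winner: C at z=2

Answer: C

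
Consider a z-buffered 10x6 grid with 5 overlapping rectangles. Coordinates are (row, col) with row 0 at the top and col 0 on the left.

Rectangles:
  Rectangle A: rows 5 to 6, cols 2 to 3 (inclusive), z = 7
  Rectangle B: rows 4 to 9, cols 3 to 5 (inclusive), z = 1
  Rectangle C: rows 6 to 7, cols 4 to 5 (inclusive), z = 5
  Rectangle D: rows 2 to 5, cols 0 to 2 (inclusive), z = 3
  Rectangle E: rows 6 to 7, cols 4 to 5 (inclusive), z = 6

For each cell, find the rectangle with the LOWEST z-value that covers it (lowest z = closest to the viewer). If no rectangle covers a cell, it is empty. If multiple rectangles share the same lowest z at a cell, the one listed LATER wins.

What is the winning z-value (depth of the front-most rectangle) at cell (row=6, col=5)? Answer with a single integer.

Check cell (6,5):
  A: rows 5-6 cols 2-3 -> outside (col miss)
  B: rows 4-9 cols 3-5 z=1 -> covers; best now B (z=1)
  C: rows 6-7 cols 4-5 z=5 -> covers; best now B (z=1)
  D: rows 2-5 cols 0-2 -> outside (row miss)
  E: rows 6-7 cols 4-5 z=6 -> covers; best now B (z=1)
Winner: B at z=1

Answer: 1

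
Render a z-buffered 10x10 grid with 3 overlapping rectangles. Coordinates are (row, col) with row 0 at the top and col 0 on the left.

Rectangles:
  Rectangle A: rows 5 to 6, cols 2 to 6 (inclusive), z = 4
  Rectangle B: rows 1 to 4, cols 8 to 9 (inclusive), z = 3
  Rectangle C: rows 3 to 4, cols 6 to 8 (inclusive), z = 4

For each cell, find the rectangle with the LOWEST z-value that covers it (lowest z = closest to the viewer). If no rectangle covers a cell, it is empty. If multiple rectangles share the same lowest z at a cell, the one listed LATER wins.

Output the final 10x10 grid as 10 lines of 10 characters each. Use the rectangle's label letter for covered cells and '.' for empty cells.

..........
........BB
........BB
......CCBB
......CCBB
..AAAAA...
..AAAAA...
..........
..........
..........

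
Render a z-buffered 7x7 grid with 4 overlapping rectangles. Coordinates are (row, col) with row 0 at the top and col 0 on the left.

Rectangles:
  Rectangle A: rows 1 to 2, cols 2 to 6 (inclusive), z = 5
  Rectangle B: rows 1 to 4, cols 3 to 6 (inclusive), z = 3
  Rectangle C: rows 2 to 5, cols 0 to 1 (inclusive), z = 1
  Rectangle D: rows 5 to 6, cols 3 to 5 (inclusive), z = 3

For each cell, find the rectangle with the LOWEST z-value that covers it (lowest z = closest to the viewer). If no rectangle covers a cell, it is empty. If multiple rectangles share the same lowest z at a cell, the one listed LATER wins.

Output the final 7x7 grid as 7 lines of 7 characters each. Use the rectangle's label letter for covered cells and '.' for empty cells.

.......
..ABBBB
CCABBBB
CC.BBBB
CC.BBBB
CC.DDD.
...DDD.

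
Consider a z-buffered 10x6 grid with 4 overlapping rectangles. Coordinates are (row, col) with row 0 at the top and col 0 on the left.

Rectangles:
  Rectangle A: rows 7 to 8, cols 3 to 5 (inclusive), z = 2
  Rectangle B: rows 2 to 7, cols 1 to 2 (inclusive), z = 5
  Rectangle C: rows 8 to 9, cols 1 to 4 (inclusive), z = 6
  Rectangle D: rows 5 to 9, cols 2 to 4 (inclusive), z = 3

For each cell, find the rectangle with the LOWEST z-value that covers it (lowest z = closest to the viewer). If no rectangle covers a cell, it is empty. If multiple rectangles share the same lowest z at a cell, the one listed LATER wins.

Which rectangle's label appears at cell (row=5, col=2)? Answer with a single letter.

Answer: D

Derivation:
Check cell (5,2):
  A: rows 7-8 cols 3-5 -> outside (row miss)
  B: rows 2-7 cols 1-2 z=5 -> covers; best now B (z=5)
  C: rows 8-9 cols 1-4 -> outside (row miss)
  D: rows 5-9 cols 2-4 z=3 -> covers; best now D (z=3)
Winner: D at z=3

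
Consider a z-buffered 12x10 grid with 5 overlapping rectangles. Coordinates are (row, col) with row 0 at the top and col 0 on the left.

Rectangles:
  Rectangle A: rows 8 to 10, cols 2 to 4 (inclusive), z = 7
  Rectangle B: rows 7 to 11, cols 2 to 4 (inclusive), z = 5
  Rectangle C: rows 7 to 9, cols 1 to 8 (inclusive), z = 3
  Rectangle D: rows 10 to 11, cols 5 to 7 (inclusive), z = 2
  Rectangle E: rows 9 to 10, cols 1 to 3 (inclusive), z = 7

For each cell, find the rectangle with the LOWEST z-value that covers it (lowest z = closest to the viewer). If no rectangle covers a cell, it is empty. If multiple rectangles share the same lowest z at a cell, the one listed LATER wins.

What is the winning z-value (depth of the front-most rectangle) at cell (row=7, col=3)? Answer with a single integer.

Check cell (7,3):
  A: rows 8-10 cols 2-4 -> outside (row miss)
  B: rows 7-11 cols 2-4 z=5 -> covers; best now B (z=5)
  C: rows 7-9 cols 1-8 z=3 -> covers; best now C (z=3)
  D: rows 10-11 cols 5-7 -> outside (row miss)
  E: rows 9-10 cols 1-3 -> outside (row miss)
Winner: C at z=3

Answer: 3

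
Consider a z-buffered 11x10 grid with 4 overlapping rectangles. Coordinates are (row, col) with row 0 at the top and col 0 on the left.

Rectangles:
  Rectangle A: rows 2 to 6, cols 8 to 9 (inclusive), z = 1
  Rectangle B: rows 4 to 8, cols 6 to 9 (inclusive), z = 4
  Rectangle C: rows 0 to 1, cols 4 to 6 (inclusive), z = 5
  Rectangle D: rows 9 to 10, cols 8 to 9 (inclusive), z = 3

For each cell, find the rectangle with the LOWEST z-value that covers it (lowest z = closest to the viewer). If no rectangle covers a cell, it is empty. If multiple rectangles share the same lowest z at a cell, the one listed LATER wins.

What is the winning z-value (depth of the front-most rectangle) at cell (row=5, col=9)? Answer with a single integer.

Answer: 1

Derivation:
Check cell (5,9):
  A: rows 2-6 cols 8-9 z=1 -> covers; best now A (z=1)
  B: rows 4-8 cols 6-9 z=4 -> covers; best now A (z=1)
  C: rows 0-1 cols 4-6 -> outside (row miss)
  D: rows 9-10 cols 8-9 -> outside (row miss)
Winner: A at z=1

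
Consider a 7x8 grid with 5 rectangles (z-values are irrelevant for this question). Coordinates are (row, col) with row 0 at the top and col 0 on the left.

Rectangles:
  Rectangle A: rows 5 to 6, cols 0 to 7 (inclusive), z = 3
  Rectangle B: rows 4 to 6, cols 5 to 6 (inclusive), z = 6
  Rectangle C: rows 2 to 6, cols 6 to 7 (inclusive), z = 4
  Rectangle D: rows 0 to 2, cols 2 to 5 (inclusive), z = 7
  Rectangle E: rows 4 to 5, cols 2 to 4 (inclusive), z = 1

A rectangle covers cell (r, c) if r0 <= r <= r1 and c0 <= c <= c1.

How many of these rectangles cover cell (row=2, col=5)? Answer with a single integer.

Check cell (2,5):
  A: rows 5-6 cols 0-7 -> outside (row miss)
  B: rows 4-6 cols 5-6 -> outside (row miss)
  C: rows 2-6 cols 6-7 -> outside (col miss)
  D: rows 0-2 cols 2-5 -> covers
  E: rows 4-5 cols 2-4 -> outside (row miss)
Count covering = 1

Answer: 1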